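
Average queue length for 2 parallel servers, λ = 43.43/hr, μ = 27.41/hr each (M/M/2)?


a = λ/μ = 1.5845; ρ = a/2 = 0.7922
P₀ = 0.115929
Lq = P₀·a^c·ρ / (c!·(1−ρ)²) = 0.115929·2.51051·0.7922/(2·0.04317)
= 2.67057

Final: 2.67057


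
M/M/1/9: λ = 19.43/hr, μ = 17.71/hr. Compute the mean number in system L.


ρ = 19.43/17.71 = 1.0971
L = ρ[1 − (K+1)ρ^K + Kρ^(K+1)] / [(1−ρ)(1−ρ^(K+1))]
Numerator: 1.0971·(1 − 10·2.302969 + 9·2.526634) = 0.778973
Denominator: (-0.09712)·(-1.526634) = 0.148267
L = 0.778973/0.148267 = 5.2538

Final: 5.2538


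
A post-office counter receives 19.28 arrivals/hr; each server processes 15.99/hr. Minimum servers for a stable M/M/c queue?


Stability requires cμ > λ ⇔ c > λ/μ.
λ/μ = 19.28/15.99 = 1.2058
Minimum integer c = ⌊1.2058⌋ + 1 = 2
Check: 2·15.99 = 31.98 > 19.28, while 1·15.99 = 15.99 ≤ 19.28

Final: 2 servers


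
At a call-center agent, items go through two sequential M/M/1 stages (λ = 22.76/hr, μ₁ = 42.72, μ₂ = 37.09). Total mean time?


Each node sees arrival rate λ = 22.76/hr (tandem ⇒ throughput preserved).
W₁ = 1/(μ₁−λ) = 1/(42.72−22.76) = 0.05010 hr
W₂ = 1/(μ₂−λ) = 1/(37.09−22.76) = 0.06978 hr
W_total = W₁ + W₂ = 0.05010 + 0.06978 = 0.11988 hr

Final: 0.11988 hr


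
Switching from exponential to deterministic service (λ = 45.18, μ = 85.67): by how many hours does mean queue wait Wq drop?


ρ = 45.18/85.67 = 0.5274
Wq(M/M/1) = ρ/(μ−λ) = 0.5274/40.49 = 0.01302 hr
Wq(M/D/1) = ρ/(2(μ−λ)) = 0.006512 hr
Savings = 0.01302 − 0.006512 = 0.006512 hr

Final: 0.006512 hr


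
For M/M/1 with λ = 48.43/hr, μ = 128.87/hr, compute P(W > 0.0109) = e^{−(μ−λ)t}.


W ~ Exponential(μ−λ) for M/M/1.
μ − λ = 128.87 − 48.43 = 80.4400
P(W > t) = e^{−(μ−λ)t} = e^{−0.8768} = 0.416114

Final: 0.416114


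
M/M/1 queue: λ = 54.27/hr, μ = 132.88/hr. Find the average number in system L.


ρ = λ/μ = 54.27/132.88 = 0.4084
L = ρ/(1−ρ) = 0.4084/(1 − 0.4084) = 0.4084/0.5916 = 0.6904

Final: 0.6904


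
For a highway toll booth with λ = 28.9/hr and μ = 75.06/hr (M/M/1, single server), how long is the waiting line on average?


ρ = 28.9/75.06 = 0.3850
Lq = ρ²/(1−ρ) = 0.1482/0.6150 = 0.2411

Final: 0.2411


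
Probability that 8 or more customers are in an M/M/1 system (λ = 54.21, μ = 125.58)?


ρ = 54.21/125.58 = 0.4317
P(N ≥ n) = ρ^n = 0.4317^8 = 0.001206

Final: 0.001206


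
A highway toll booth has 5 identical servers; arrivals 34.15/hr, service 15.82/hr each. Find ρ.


ρ = λ/(cμ) = 34.15/(5·15.82) = 34.15/79.10 = 0.4317

Final: 0.4317


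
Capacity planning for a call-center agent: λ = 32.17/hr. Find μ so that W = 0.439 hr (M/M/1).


W = 1/(μ−λ) ⇒ μ − λ = 1/W = 1/0.439 = 2.2779
μ = λ + 1/W = 32.17 + 2.2779 = 34.4479 per hr

Final: 34.4479 /hr


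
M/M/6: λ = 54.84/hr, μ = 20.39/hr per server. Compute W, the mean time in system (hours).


a = 2.6896; ρ = 0.4483; P₀ = 0.067318
Lq = P₀·a^c·ρ/(c!(1−ρ)²) = 0.05211
Wq = Lq/λ = 0.05211/54.84 = 0.0009503 hr
W = Wq + 1/μ = 0.0009503 + 0.04904 = 0.04999 hr

Final: 0.04999 hr


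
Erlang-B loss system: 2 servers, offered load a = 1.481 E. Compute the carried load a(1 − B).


B(2,1.481) = 0.306534 (Erlang-B)
Carried load = a(1 − B) = 1.481·(1 − 0.306534) = 1.481·0.693466 = 1.0270 E

Final: 1.0270 Erlangs


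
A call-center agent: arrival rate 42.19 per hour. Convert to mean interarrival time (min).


Mean interarrival time = 1/λ = 1/42.19 hour = 0.02370 hour
In minutes: 0.02370 × 60 = 1.4221 min

Final: 1.4221 min


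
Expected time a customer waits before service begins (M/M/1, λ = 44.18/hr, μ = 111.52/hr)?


ρ = 44.18/111.52 = 0.3962
Wq = ρ/(μ−λ) = 0.3962/(111.52 − 44.18) = 0.3962/67.34 = 0.005883 hr

Final: 0.005883 hr


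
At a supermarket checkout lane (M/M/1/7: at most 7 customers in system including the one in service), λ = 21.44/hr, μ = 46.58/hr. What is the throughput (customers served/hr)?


ρ = 0.4603; P_K = (1−ρ)ρ^7/(1−ρ^8) = 0.002367
λ_eff = λ(1 − P_K) = 21.44·(1 − 0.002367) = 21.44·0.997633 = 21.3892 /hr

Final: 21.3892 /hr


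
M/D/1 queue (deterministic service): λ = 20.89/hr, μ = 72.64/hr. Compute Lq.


ρ = 20.89/72.64 = 0.2876
M/D/1: Lq = ρ²/(2(1−ρ)) = 0.08270/(2·0.7124) = 0.05804

Final: 0.05804


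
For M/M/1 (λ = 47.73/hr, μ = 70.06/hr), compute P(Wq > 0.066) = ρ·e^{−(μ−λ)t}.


ρ = 47.73/70.06 = 0.6813
P(Wq > t) = ρ·e^{−(μ−λ)t} = 0.6813·e^{−1.4738}
= 0.6813·0.229058 = 0.156051

Final: 0.156051


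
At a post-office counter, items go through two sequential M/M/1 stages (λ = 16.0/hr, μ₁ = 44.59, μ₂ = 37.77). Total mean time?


Each node sees arrival rate λ = 16.0/hr (tandem ⇒ throughput preserved).
W₁ = 1/(μ₁−λ) = 1/(44.59−16.0) = 0.03498 hr
W₂ = 1/(μ₂−λ) = 1/(37.77−16.0) = 0.04593 hr
W_total = W₁ + W₂ = 0.03498 + 0.04593 = 0.08091 hr

Final: 0.08091 hr


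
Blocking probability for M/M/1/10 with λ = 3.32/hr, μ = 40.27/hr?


ρ = λ/μ = 3.32/40.27 = 0.08244
P_K = (1−ρ)ρ^K/(1−ρ^(K+1)) = (0.9176·1.451e-11)/(1 − 1.196e-12)
= 1.331e-11/1.000000 = 1.331e-11

Final: 1.331e-11


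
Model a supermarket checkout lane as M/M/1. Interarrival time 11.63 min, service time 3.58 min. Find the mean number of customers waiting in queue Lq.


λ = 60/11.63 = 5.1591 /hr
μ = 60/3.58 = 16.7598 /hr
ρ = λ/μ = 5.1591/16.7598 = 0.3078
Lq = ρ²/(1−ρ) = 0.09476/0.6922 = 0.1369

Final: 0.1369


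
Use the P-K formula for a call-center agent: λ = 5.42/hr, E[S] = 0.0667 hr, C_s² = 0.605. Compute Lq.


ρ = λ·E[S] = 5.42·0.0667 = 0.3615
Lq = ρ²(1+C_s²)/(2(1−ρ)) = 0.1307·(1+0.605)/(2·0.6385)
= 0.1307·1.6050/1.2770 = 0.16426

Final: 0.16426


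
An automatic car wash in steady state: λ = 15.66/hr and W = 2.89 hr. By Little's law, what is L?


L = λW = 15.66·2.89 = 45.2574

Final: 45.2574


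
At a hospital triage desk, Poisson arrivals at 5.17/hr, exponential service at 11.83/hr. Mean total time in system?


W = 1/(μ−λ) = 1/(11.83 − 5.17) = 1/6.66 = 0.1502 hr

Final: 0.1502 hr


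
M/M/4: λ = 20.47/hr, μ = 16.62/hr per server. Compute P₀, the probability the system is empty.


a = λ/μ = 20.47/16.62 = 1.2316; ρ = a/c = 0.3079
Σ_{k=0}^{3} a^k/k! (terms k=0..3) = 1.00000 + 1.23165 + 0.75848 + 0.31139 = 3.30152
Tail: a^4/(4!(1−ρ)) = 2.30116/(24·0.6921) = 0.13854
P₀ = 1/(3.30152 + 0.13854) = 1/3.44006 = 0.290693

Final: 0.290693


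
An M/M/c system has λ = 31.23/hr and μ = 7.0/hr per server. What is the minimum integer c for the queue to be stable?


Stability requires cμ > λ ⇔ c > λ/μ.
λ/μ = 31.23/7.0 = 4.4614
Minimum integer c = ⌊4.4614⌋ + 1 = 5
Check: 5·7.0 = 35.00 > 31.23, while 4·7.0 = 28.00 ≤ 31.23

Final: 5 servers


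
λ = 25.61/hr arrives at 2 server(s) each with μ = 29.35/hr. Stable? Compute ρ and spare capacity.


Total capacity cμ = 2·29.35 = 58.70/hr
ρ = λ/(cμ) = 25.61/58.70 = 0.4363
Stable ⇔ ρ < 1: YES
Spare capacity = cμ − λ = 58.70 − 25.61 = 33.09/hr

Final: ρ = 0.4363; stable; margin = 33.09/hr


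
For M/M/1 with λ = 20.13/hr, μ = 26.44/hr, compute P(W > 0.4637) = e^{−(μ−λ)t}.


W ~ Exponential(μ−λ) for M/M/1.
μ − λ = 26.44 − 20.13 = 6.3100
P(W > t) = e^{−(μ−λ)t} = e^{−2.9259} = 0.053614

Final: 0.053614


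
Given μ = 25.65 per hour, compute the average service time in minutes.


Mean service time = 1/μ = 1/25.65 hour = 0.03899 hour
In minutes: 0.03899 × 60 = 2.3392 min

Final: 2.3392 min


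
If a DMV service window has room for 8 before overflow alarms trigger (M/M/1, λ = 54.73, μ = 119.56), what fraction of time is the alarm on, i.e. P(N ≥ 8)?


ρ = 54.73/119.56 = 0.4578
P(N ≥ n) = ρ^n = 0.4578^8 = 0.001928

Final: 0.001928


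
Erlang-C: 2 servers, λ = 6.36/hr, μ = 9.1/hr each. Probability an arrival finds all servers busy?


a = λ/μ = 0.6989; ρ = a/2 = 0.3495
P₀ = 0.482085 (from M/M/c formula)
C(c,a) = [a^c/(c!(1−ρ))]·P₀ = [0.48846/(2·0.6505)]·0.482085
= 0.37542·0.482085 = 0.180986

Final: 0.180986


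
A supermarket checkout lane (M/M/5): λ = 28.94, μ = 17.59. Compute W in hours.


a = 1.6453; ρ = 0.3291; P₀ = 0.192458
Lq = P₀·a^c·ρ/(c!(1−ρ)²) = 0.01413
Wq = Lq/λ = 0.01413/28.94 = 0.0004883 hr
W = Wq + 1/μ = 0.0004883 + 0.05685 = 0.05734 hr

Final: 0.05734 hr


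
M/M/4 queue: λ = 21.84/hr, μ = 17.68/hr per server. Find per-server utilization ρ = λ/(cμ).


ρ = λ/(cμ) = 21.84/(4·17.68) = 21.84/70.72 = 0.3088

Final: 0.3088


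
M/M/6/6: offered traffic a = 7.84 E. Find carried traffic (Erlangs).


B(6,7.84) = 0.380938 (Erlang-B)
Carried load = a(1 − B) = 7.84·(1 − 0.380938) = 7.84·0.619062 = 4.8534 E

Final: 4.8534 Erlangs


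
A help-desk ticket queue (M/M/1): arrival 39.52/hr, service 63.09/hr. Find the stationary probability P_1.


ρ = 39.52/63.09 = 0.6264
P_n = (1−ρ)·ρ^n = (1 − 0.6264)·0.6264^1 = 0.3736·0.626407 = 0.234021

Final: 0.234021


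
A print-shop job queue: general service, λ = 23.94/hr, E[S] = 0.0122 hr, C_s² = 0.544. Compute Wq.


ρ = λ·E[S] = 23.94·0.0122 = 0.2921
E[S²] = E[S]²(1+C_s²) = 0.0122²·(1+0.544) = 0.0002298
Wq = λ·E[S²]/(2(1−ρ)) = 23.94·0.0002298/(2·0.7079) = 0.003886 hr

Final: 0.003886 hr


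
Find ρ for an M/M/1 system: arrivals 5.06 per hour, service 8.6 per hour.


ρ = λ/μ = 5.06/8.6 = 0.5884

Final: 0.5884


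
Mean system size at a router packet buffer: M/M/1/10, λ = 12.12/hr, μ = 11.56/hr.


ρ = 12.12/11.56 = 1.0484
L = ρ[1 − (K+1)ρ^K + Kρ^(K+1)] / [(1−ρ)(1−ρ^(K+1))]
Numerator: 1.0484·(1 − 11·1.604900 + 10·1.682646) = 0.180920
Denominator: (-0.04844)·(-0.682646) = 0.033069
L = 0.180920/0.033069 = 5.4709

Final: 5.4709


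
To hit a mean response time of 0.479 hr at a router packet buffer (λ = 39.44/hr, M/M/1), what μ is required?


W = 1/(μ−λ) ⇒ μ − λ = 1/W = 1/0.479 = 2.0877
μ = λ + 1/W = 39.44 + 2.0877 = 41.5277 per hr

Final: 41.5277 /hr


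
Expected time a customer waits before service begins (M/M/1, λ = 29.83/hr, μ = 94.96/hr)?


ρ = 29.83/94.96 = 0.3141
Wq = ρ/(μ−λ) = 0.3141/(94.96 − 29.83) = 0.3141/65.13 = 0.004823 hr

Final: 0.004823 hr


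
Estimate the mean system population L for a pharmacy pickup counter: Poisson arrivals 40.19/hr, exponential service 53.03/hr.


ρ = λ/μ = 40.19/53.03 = 0.7579
L = ρ/(1−ρ) = 0.7579/(1 − 0.7579) = 0.7579/0.2421 = 3.1301

Final: 3.1301


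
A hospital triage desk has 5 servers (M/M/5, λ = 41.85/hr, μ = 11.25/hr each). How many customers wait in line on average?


a = λ/μ = 3.7200; ρ = a/5 = 0.7440
P₀ = 0.019460
Lq = P₀·a^c·ρ / (c!·(1−ρ)²) = 0.019460·712.38489·0.7440/(120·0.06554)
= 1.31149

Final: 1.31149


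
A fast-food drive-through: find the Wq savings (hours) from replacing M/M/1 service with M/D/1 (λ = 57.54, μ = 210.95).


ρ = 57.54/210.95 = 0.2728
Wq(M/M/1) = ρ/(μ−λ) = 0.2728/153.41 = 0.001778 hr
Wq(M/D/1) = ρ/(2(μ−λ)) = 0.0008890 hr
Savings = 0.001778 − 0.0008890 = 0.0008890 hr

Final: 0.0008890 hr


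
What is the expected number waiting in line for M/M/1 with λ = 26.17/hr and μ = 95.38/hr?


ρ = 26.17/95.38 = 0.2744
Lq = ρ²/(1−ρ) = 0.07528/0.7256 = 0.1037

Final: 0.1037


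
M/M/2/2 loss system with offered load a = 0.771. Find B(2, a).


B(c,a) = (a^c/c!) / Σ_{k=0}^{c} a^k/k!
a^2/2! = 0.297220
Σ terms (k=0..2): 1.00000 + 0.77100 + 0.29722 = 2.068220
B = 0.297220/2.068220 = 0.143708

Final: 0.143708


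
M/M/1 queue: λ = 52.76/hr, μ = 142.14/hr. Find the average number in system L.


ρ = λ/μ = 52.76/142.14 = 0.3712
L = ρ/(1−ρ) = 0.3712/(1 − 0.3712) = 0.3712/0.6288 = 0.5903

Final: 0.5903


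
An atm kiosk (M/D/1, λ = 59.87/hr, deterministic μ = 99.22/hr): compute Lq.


ρ = 59.87/99.22 = 0.6034
M/D/1: Lq = ρ²/(2(1−ρ)) = 0.3641/(2·0.3966) = 0.45903

Final: 0.45903


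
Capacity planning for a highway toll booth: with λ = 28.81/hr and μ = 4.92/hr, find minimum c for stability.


Stability requires cμ > λ ⇔ c > λ/μ.
λ/μ = 28.81/4.92 = 5.8557
Minimum integer c = ⌊5.8557⌋ + 1 = 6
Check: 6·4.92 = 29.52 > 28.81, while 5·4.92 = 24.60 ≤ 28.81

Final: 6 servers


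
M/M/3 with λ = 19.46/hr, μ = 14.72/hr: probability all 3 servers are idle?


a = λ/μ = 19.46/14.72 = 1.3220; ρ = a/c = 0.4407
Σ_{k=0}^{2} a^k/k! (terms k=0..2) = 1.00000 + 1.32201 + 0.87386 = 3.19587
Tail: a^3/(3!(1−ρ)) = 2.31050/(6·0.5593) = 0.68847
P₀ = 1/(3.19587 + 0.68847) = 1/3.88434 = 0.257444

Final: 0.257444


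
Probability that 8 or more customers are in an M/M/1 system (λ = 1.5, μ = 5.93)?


ρ = 1.5/5.93 = 0.2530
P(N ≥ n) = ρ^n = 0.2530^8 = 0.00001676

Final: 0.00001676


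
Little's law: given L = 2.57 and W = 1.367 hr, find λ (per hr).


λ = L/W = 2.57/1.367 = 1.8800 /hr

Final: 1.8800 /hr


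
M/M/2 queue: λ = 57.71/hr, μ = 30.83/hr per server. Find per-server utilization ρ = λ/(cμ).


ρ = λ/(cμ) = 57.71/(2·30.83) = 57.71/61.66 = 0.9359

Final: 0.9359


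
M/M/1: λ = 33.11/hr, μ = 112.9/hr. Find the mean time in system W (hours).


W = 1/(μ−λ) = 1/(112.9 − 33.11) = 1/79.79 = 0.01253 hr

Final: 0.01253 hr


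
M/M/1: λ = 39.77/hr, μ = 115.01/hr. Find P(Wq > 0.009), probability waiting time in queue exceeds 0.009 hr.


ρ = 39.77/115.01 = 0.3458
P(Wq > t) = ρ·e^{−(μ−λ)t} = 0.3458·e^{−0.6772}
= 0.3458·0.508058 = 0.175684

Final: 0.175684


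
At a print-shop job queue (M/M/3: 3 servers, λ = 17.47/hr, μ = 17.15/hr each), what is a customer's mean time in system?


a = 1.0187; ρ = 0.3396; P₀ = 0.356603
Lq = P₀·a^c·ρ/(c!(1−ρ)²) = 0.04890
Wq = Lq/λ = 0.04890/17.47 = 0.002799 hr
W = Wq + 1/μ = 0.002799 + 0.05831 = 0.06111 hr

Final: 0.06111 hr


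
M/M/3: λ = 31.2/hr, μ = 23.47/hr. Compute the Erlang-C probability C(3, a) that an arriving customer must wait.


a = λ/μ = 1.3294; ρ = a/3 = 0.4431
P₀ = 0.255360 (from M/M/c formula)
C(c,a) = [a^c/(c!(1−ρ))]·P₀ = [2.34922/(6·0.5569)]·0.255360
= 0.70309·0.255360 = 0.179541

Final: 0.179541


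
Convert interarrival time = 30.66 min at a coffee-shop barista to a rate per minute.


λ = 1/(interarrival time) in consistent units.
1 minute = 1 min, so λ = 1/30.66 = 0.03262 per minute

Final: 0.03262 /min


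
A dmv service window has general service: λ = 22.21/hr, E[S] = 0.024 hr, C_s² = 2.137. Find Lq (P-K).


ρ = λ·E[S] = 22.21·0.024 = 0.5330
Lq = ρ²(1+C_s²)/(2(1−ρ)) = 0.2841·(1+2.137)/(2·0.4670)
= 0.2841·3.1370/0.9339 = 0.95439

Final: 0.95439


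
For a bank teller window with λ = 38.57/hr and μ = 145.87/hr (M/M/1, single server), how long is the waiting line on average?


ρ = 38.57/145.87 = 0.2644
Lq = ρ²/(1−ρ) = 0.06991/0.7356 = 0.09505

Final: 0.09505


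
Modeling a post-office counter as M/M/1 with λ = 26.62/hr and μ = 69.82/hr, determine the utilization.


ρ = λ/μ = 26.62/69.82 = 0.3813

Final: 0.3813


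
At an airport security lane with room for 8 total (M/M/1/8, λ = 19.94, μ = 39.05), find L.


ρ = 19.94/39.05 = 0.5106
L = ρ[1 − (K+1)ρ^K + Kρ^(K+1)] / [(1−ρ)(1−ρ^(K+1))]
Numerator: 0.5106·(1 − 9·0.004622 + 8·0.002360) = 0.499027
Denominator: (0.4894)·(0.997640) = 0.488218
L = 0.499027/0.488218 = 1.0221

Final: 1.0221


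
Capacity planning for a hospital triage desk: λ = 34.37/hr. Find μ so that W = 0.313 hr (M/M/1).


W = 1/(μ−λ) ⇒ μ − λ = 1/W = 1/0.313 = 3.1949
μ = λ + 1/W = 34.37 + 3.1949 = 37.5649 per hr

Final: 37.5649 /hr


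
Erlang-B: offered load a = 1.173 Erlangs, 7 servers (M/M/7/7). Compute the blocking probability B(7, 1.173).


B(c,a) = (a^c/c!) / Σ_{k=0}^{c} a^k/k!
a^7/7! = 0.0006063
Σ terms (k=0..7): 1.00000 + 1.17300 + 0.68796 + 0.26899 + 0.07888 + 0.01851 + 0.003618 + 0.0006063 = 3.231571
B = 0.0006063/3.231571 = 0.0001876

Final: 0.0001876


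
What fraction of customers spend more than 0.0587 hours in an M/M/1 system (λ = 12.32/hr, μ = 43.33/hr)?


W ~ Exponential(μ−λ) for M/M/1.
μ − λ = 43.33 − 12.32 = 31.0100
P(W > t) = e^{−(μ−λ)t} = e^{−1.8203} = 0.161979

Final: 0.161979


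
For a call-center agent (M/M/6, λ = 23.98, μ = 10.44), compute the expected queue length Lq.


a = λ/μ = 2.2969; ρ = a/6 = 0.3828
P₀ = 0.100223
Lq = P₀·a^c·ρ / (c!·(1−ρ)²) = 0.100223·146.85613·0.3828/(720·0.38091)
= 0.02054

Final: 0.02054


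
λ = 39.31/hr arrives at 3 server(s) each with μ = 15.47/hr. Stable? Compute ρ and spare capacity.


Total capacity cμ = 3·15.47 = 46.41/hr
ρ = λ/(cμ) = 39.31/46.41 = 0.8470
Stable ⇔ ρ < 1: YES
Spare capacity = cμ − λ = 46.41 − 39.31 = 7.10/hr

Final: ρ = 0.8470; stable; margin = 7.10/hr


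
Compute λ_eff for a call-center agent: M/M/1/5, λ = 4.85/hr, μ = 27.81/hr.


ρ = 0.1744; P_K = (1−ρ)ρ^5/(1−ρ^6) = 0.0001332
λ_eff = λ(1 − P_K) = 4.85·(1 − 0.0001332) = 4.85·0.999867 = 4.8494 /hr

Final: 4.8494 /hr


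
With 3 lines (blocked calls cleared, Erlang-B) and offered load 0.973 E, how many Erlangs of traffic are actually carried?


B(3,0.973) = 0.059052 (Erlang-B)
Carried load = a(1 − B) = 0.973·(1 − 0.059052) = 0.973·0.940948 = 0.9155 E

Final: 0.9155 Erlangs


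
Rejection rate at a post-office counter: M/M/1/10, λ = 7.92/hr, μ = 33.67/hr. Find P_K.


ρ = λ/μ = 7.92/33.67 = 0.2352
P_K = (1−ρ)ρ^K/(1−ρ^(K+1)) = (0.7648·0.0000005186)/(1 − 0.0000001220)
= 0.0000003966/1.000000 = 0.0000003966

Final: 0.0000003966


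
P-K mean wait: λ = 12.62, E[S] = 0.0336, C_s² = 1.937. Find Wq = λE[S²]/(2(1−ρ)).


ρ = λ·E[S] = 12.62·0.0336 = 0.4240
E[S²] = E[S]²(1+C_s²) = 0.0336²·(1+1.937) = 0.003316
Wq = λ·E[S²]/(2(1−ρ)) = 12.62·0.003316/(2·0.5760) = 0.03633 hr

Final: 0.03633 hr


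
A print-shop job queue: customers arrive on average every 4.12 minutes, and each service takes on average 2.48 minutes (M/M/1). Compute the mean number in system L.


λ = 60/4.12 = 14.5631 /hr
μ = 60/2.48 = 24.1935 /hr
ρ = λ/μ = 14.5631/24.1935 = 0.6019
L = ρ/(1−ρ) = 0.6019/0.3981 = 1.5122

Final: 1.5122


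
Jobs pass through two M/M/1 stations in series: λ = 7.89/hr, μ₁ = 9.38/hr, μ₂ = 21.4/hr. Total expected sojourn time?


Each node sees arrival rate λ = 7.89/hr (tandem ⇒ throughput preserved).
W₁ = 1/(μ₁−λ) = 1/(9.38−7.89) = 0.67114 hr
W₂ = 1/(μ₂−λ) = 1/(21.4−7.89) = 0.07402 hr
W_total = W₁ + W₂ = 0.67114 + 0.07402 = 0.74516 hr

Final: 0.74516 hr


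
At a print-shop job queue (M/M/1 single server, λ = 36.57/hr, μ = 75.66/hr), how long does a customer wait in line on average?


ρ = 36.57/75.66 = 0.4833
Wq = ρ/(μ−λ) = 0.4833/(75.66 − 36.57) = 0.4833/39.09 = 0.01236 hr

Final: 0.01236 hr


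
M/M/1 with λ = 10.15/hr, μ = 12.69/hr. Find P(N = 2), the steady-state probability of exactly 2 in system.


ρ = 10.15/12.69 = 0.7998
P_n = (1−ρ)·ρ^n = (1 − 0.7998)·0.7998^2 = 0.2002·0.639748 = 0.128050

Final: 0.128050


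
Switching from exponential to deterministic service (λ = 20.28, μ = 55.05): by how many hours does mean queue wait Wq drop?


ρ = 20.28/55.05 = 0.3684
Wq(M/M/1) = ρ/(μ−λ) = 0.3684/34.77 = 0.01060 hr
Wq(M/D/1) = ρ/(2(μ−λ)) = 0.005298 hr
Savings = 0.01060 − 0.005298 = 0.005298 hr

Final: 0.005298 hr


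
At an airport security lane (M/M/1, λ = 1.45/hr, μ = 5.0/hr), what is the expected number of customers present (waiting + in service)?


ρ = λ/μ = 1.45/5.0 = 0.2900
L = ρ/(1−ρ) = 0.2900/(1 − 0.2900) = 0.2900/0.7100 = 0.4085

Final: 0.4085


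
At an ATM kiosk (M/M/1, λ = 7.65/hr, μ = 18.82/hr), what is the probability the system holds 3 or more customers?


ρ = 7.65/18.82 = 0.4065
P(N ≥ n) = ρ^n = 0.4065^3 = 0.067162

Final: 0.067162


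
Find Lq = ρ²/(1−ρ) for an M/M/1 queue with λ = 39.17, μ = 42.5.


ρ = 39.17/42.5 = 0.9216
Lq = ρ²/(1−ρ) = 0.8494/0.07835 = 10.8411

Final: 10.8411


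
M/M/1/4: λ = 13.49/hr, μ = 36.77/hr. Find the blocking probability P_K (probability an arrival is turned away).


ρ = λ/μ = 13.49/36.77 = 0.3669
P_K = (1−ρ)ρ^K/(1−ρ^(K+1)) = (0.6331·0.018116)/(1 − 0.006646)
= 0.011470/0.993354 = 0.011547

Final: 0.011547


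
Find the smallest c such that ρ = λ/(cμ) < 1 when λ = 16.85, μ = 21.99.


Stability requires cμ > λ ⇔ c > λ/μ.
λ/μ = 16.85/21.99 = 0.7663
Minimum integer c = ⌊0.7663⌋ + 1 = 1
Check: 1·21.99 = 21.99 > 16.85, while 0·21.99 = 0.00 ≤ 16.85

Final: 1 servers


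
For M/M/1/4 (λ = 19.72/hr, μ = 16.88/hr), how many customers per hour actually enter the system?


ρ = 1.1682; P_K = (1−ρ)ρ^4/(1−ρ^5) = 0.266472
λ_eff = λ(1 − P_K) = 19.72·(1 − 0.266472) = 19.72·0.733528 = 14.4652 /hr

Final: 14.4652 /hr


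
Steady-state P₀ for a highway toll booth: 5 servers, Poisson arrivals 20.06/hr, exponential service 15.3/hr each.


a = λ/μ = 20.06/15.3 = 1.3111; ρ = a/c = 0.2622
Σ_{k=0}^{4} a^k/k! (terms k=0..4) = 1.00000 + 1.31111 + 0.85951 + 0.37564 + 0.12313 = 3.66938
Tail: a^5/(5!(1−ρ)) = 3.87434/(120·0.7378) = 0.04376
P₀ = 1/(3.66938 + 0.04376) = 1/3.71314 = 0.269314

Final: 0.269314


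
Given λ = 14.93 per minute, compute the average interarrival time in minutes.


Mean interarrival time = 1/λ = 1/14.93 minute = 0.06698 minute
In minutes: 0.06698 × 1 = 0.06698 min

Final: 0.06698 min


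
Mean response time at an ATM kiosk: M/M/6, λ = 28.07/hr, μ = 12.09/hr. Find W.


a = 2.3218; ρ = 0.3870; P₀ = 0.097744
Lq = P₀·a^c·ρ/(c!(1−ρ)²) = 0.02189
Wq = Lq/λ = 0.02189/28.07 = 0.0007800 hr
W = Wq + 1/μ = 0.0007800 + 0.08271 = 0.08349 hr

Final: 0.08349 hr


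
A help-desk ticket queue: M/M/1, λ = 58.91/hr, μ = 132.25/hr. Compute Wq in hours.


ρ = 58.91/132.25 = 0.4454
Wq = ρ/(μ−λ) = 0.4454/(132.25 − 58.91) = 0.4454/73.34 = 0.006074 hr

Final: 0.006074 hr


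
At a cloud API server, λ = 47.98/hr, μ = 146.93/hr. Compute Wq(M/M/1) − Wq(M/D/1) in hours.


ρ = 47.98/146.93 = 0.3266
Wq(M/M/1) = ρ/(μ−λ) = 0.3266/98.95 = 0.003300 hr
Wq(M/D/1) = ρ/(2(μ−λ)) = 0.001650 hr
Savings = 0.003300 − 0.001650 = 0.001650 hr

Final: 0.001650 hr


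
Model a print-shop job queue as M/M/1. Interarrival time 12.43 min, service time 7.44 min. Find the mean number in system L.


λ = 60/12.43 = 4.8270 /hr
μ = 60/7.44 = 8.0645 /hr
ρ = λ/μ = 4.8270/8.0645 = 0.5986
L = ρ/(1−ρ) = 0.5986/0.4014 = 1.4910

Final: 1.4910


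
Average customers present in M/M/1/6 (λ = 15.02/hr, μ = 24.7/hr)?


ρ = 15.02/24.7 = 0.6081
L = ρ[1 − (K+1)ρ^K + Kρ^(K+1)] / [(1−ρ)(1−ρ^(K+1))]
Numerator: 0.6081·(1 − 7·0.050564 + 6·0.030748) = 0.505049
Denominator: (0.3919)·(0.969252) = 0.379853
L = 0.505049/0.379853 = 1.3296

Final: 1.3296


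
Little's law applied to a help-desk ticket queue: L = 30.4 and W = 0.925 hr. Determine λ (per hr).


λ = L/W = 30.4/0.925 = 32.8649 /hr

Final: 32.8649 /hr


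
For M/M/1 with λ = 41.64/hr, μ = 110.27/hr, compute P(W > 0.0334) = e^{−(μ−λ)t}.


W ~ Exponential(μ−λ) for M/M/1.
μ − λ = 110.27 − 41.64 = 68.6300
P(W > t) = e^{−(μ−λ)t} = e^{−2.2922} = 0.101040

Final: 0.101040


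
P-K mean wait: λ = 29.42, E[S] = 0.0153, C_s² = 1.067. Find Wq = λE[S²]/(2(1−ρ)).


ρ = λ·E[S] = 29.42·0.0153 = 0.4501
E[S²] = E[S]²(1+C_s²) = 0.0153²·(1+1.067) = 0.0004839
Wq = λ·E[S²]/(2(1−ρ)) = 29.42·0.0004839/(2·0.5499) = 0.01294 hr

Final: 0.01294 hr


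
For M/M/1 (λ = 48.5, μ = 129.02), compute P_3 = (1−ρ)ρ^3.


ρ = 48.5/129.02 = 0.3759
P_n = (1−ρ)·ρ^n = (1 − 0.3759)·0.3759^3 = 0.6241·0.053120 = 0.033151

Final: 0.033151


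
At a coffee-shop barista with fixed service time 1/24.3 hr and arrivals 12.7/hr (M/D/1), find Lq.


ρ = 12.7/24.3 = 0.5226
M/D/1: Lq = ρ²/(2(1−ρ)) = 0.2731/(2·0.4774) = 0.28610

Final: 0.28610


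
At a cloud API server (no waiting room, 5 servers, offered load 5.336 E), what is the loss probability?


B(c,a) = (a^c/c!) / Σ_{k=0}^{c} a^k/k!
a^5/5! = 36.049385
Σ terms (k=0..5): 1.00000 + 5.33600 + 14.23645 + 25.32190 + 33.77941 + 36.04938 = 115.723137
B = 36.049385/115.723137 = 0.311514

Final: 0.311514


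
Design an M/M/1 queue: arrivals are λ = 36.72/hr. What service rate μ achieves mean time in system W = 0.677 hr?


W = 1/(μ−λ) ⇒ μ − λ = 1/W = 1/0.677 = 1.4771
μ = λ + 1/W = 36.72 + 1.4771 = 38.1971 per hr

Final: 38.1971 /hr


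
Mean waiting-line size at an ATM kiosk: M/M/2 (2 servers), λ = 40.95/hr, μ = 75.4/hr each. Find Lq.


a = λ/μ = 0.5431; ρ = a/2 = 0.2716
P₀ = 0.572881
Lq = P₀·a^c·ρ / (c!·(1−ρ)²) = 0.572881·0.29496·0.2716/(2·0.53064)
= 0.04324

Final: 0.04324


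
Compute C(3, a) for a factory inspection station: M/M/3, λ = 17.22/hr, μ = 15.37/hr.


a = λ/μ = 1.1204; ρ = a/3 = 0.3735
P₀ = 0.320301 (from M/M/c formula)
C(c,a) = [a^c/(c!(1−ρ))]·P₀ = [1.40630/(6·0.6265)]·0.320301
= 0.37409·0.320301 = 0.119821

Final: 0.119821


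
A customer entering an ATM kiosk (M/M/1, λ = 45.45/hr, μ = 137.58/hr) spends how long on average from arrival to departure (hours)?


W = 1/(μ−λ) = 1/(137.58 − 45.45) = 1/92.13 = 0.01085 hr

Final: 0.01085 hr


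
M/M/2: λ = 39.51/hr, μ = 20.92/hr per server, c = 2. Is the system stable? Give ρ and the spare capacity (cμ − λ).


Total capacity cμ = 2·20.92 = 41.84/hr
ρ = λ/(cμ) = 39.51/41.84 = 0.9443
Stable ⇔ ρ < 1: YES
Spare capacity = cμ − λ = 41.84 − 39.51 = 2.33/hr

Final: ρ = 0.9443; stable; margin = 2.33/hr


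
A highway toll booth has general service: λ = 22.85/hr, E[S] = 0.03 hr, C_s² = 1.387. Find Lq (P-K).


ρ = λ·E[S] = 22.85·0.03 = 0.6855
Lq = ρ²(1+C_s²)/(2(1−ρ)) = 0.4699·(1+1.387)/(2·0.3145)
= 0.4699·2.3870/0.6290 = 1.78327

Final: 1.78327


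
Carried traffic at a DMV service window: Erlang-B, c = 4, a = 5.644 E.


B(4,5.644) = 0.445917 (Erlang-B)
Carried load = a(1 − B) = 5.644·(1 − 0.445917) = 5.644·0.554083 = 3.1272 E

Final: 3.1272 Erlangs


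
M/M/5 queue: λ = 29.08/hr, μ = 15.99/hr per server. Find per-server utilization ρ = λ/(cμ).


ρ = λ/(cμ) = 29.08/(5·15.99) = 29.08/79.95 = 0.3637

Final: 0.3637


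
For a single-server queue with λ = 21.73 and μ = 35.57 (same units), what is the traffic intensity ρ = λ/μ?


ρ = λ/μ = 21.73/35.57 = 0.6109

Final: 0.6109


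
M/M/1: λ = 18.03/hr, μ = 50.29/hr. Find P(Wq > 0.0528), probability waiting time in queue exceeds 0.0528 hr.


ρ = 18.03/50.29 = 0.3585
P(Wq > t) = ρ·e^{−(μ−λ)t} = 0.3585·e^{−1.7033}
= 0.3585·0.182077 = 0.065278

Final: 0.065278


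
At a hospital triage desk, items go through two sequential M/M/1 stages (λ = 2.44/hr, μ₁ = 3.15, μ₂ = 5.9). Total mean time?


Each node sees arrival rate λ = 2.44/hr (tandem ⇒ throughput preserved).
W₁ = 1/(μ₁−λ) = 1/(3.15−2.44) = 1.40845 hr
W₂ = 1/(μ₂−λ) = 1/(5.9−2.44) = 0.28902 hr
W_total = W₁ + W₂ = 1.40845 + 0.28902 = 1.69747 hr

Final: 1.69747 hr


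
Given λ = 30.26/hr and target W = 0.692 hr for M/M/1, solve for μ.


W = 1/(μ−λ) ⇒ μ − λ = 1/W = 1/0.692 = 1.4451
μ = λ + 1/W = 30.26 + 1.4451 = 31.7051 per hr

Final: 31.7051 /hr


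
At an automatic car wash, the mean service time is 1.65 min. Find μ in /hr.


μ = 1/(service time) in consistent units.
1 hour = 60 min, so μ = 60/1.65 = 36.3636 per hour

Final: 36.3636 /hr


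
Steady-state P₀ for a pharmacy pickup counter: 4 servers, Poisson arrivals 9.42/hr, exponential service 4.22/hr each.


a = λ/μ = 9.42/4.22 = 2.2322; ρ = a/c = 0.5581
Σ_{k=0}^{3} a^k/k! (terms k=0..3) = 1.00000 + 2.23223 + 2.49142 + 1.85381 = 7.57745
Tail: a^4/(4!(1−ρ)) = 24.82869/(24·0.4419) = 2.34086
P₀ = 1/(7.57745 + 2.34086) = 1/9.91832 = 0.100824

Final: 0.100824


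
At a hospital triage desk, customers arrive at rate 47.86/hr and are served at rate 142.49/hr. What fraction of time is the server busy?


ρ = λ/μ = 47.86/142.49 = 0.3359

Final: 0.3359


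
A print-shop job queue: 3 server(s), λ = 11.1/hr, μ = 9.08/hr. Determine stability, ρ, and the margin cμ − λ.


Total capacity cμ = 3·9.08 = 27.24/hr
ρ = λ/(cμ) = 11.1/27.24 = 0.4075
Stable ⇔ ρ < 1: YES
Spare capacity = cμ − λ = 27.24 − 11.1 = 16.14/hr

Final: ρ = 0.4075; stable; margin = 16.14/hr


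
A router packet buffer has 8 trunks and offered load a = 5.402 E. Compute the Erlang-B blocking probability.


B(c,a) = (a^c/c!) / Σ_{k=0}^{c} a^k/k!
a^8/8! = 17.985235
Σ terms (k=0..8): 1.00000 + 5.40200 + 14.59080 + 26.27317 + 35.48192 + 38.33466 + 34.51398 + 26.63493 + 17.98523 = 200.216691
B = 17.985235/200.216691 = 0.089829

Final: 0.089829


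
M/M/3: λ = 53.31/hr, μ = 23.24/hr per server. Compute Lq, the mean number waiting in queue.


a = λ/μ = 2.2939; ρ = a/3 = 0.7646
P₀ = 0.069099
Lq = P₀·a^c·ρ / (c!·(1−ρ)²) = 0.069099·12.07029·0.7646/(6·0.05540)
= 1.91863

Final: 1.91863


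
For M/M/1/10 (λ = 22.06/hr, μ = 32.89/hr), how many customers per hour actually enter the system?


ρ = 0.6707; P_K = (1−ρ)ρ^10/(1−ρ^11) = 0.006143
λ_eff = λ(1 − P_K) = 22.06·(1 − 0.006143) = 22.06·0.993857 = 21.9245 /hr

Final: 21.9245 /hr


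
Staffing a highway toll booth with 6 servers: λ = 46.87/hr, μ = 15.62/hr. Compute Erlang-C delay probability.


a = λ/μ = 3.0006; ρ = a/6 = 0.5001
P₀ = 0.048927 (from M/M/c formula)
C(c,a) = [a^c/(c!(1−ρ))]·P₀ = [729.93392/(720·0.4999)]·0.048927
= 2.02803·0.048927 = 0.099226

Final: 0.099226


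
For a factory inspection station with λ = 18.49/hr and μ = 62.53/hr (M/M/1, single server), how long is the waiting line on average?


ρ = 18.49/62.53 = 0.2957
Lq = ρ²/(1−ρ) = 0.08744/0.7043 = 0.1241

Final: 0.1241


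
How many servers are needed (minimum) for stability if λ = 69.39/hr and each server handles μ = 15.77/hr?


Stability requires cμ > λ ⇔ c > λ/μ.
λ/μ = 69.39/15.77 = 4.4001
Minimum integer c = ⌊4.4001⌋ + 1 = 5
Check: 5·15.77 = 78.85 > 69.39, while 4·15.77 = 63.08 ≤ 69.39

Final: 5 servers


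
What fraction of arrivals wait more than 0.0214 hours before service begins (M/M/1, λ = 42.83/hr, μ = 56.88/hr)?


ρ = 42.83/56.88 = 0.7530
P(Wq > t) = ρ·e^{−(μ−λ)t} = 0.7530·e^{−0.3007}
= 0.7530·0.740322 = 0.557454

Final: 0.557454


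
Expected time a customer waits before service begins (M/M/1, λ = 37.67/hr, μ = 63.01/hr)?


ρ = 37.67/63.01 = 0.5978
Wq = ρ/(μ−λ) = 0.5978/(63.01 − 37.67) = 0.5978/25.34 = 0.02359 hr

Final: 0.02359 hr


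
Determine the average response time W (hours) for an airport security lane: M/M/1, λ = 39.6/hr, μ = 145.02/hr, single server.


W = 1/(μ−λ) = 1/(145.02 − 39.6) = 1/105.42 = 0.009486 hr

Final: 0.009486 hr


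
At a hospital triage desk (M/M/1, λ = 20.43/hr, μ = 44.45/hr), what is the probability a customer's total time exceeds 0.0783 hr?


W ~ Exponential(μ−λ) for M/M/1.
μ − λ = 44.45 − 20.43 = 24.0200
P(W > t) = e^{−(μ−λ)t} = e^{−1.8808} = 0.152473

Final: 0.152473


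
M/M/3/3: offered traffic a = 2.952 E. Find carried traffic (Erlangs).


B(3,2.952) = 0.340365 (Erlang-B)
Carried load = a(1 − B) = 2.952·(1 − 0.340365) = 2.952·0.659635 = 1.9472 E

Final: 1.9472 Erlangs


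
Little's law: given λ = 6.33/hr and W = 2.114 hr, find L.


L = λW = 6.33·2.114 = 13.3816

Final: 13.3816


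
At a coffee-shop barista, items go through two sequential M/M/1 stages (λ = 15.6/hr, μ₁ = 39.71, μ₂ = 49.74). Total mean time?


Each node sees arrival rate λ = 15.6/hr (tandem ⇒ throughput preserved).
W₁ = 1/(μ₁−λ) = 1/(39.71−15.6) = 0.04148 hr
W₂ = 1/(μ₂−λ) = 1/(49.74−15.6) = 0.02929 hr
W_total = W₁ + W₂ = 0.04148 + 0.02929 = 0.07077 hr

Final: 0.07077 hr


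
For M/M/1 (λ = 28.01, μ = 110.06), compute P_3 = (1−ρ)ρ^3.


ρ = 28.01/110.06 = 0.2545
P_n = (1−ρ)·ρ^n = (1 − 0.2545)·0.2545^3 = 0.7455·0.016484 = 0.012289

Final: 0.012289


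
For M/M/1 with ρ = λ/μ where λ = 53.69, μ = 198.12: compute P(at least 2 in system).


ρ = 53.69/198.12 = 0.2710
P(N ≥ n) = ρ^n = 0.2710^2 = 0.073440

Final: 0.073440


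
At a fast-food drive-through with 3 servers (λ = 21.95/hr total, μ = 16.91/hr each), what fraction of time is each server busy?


ρ = λ/(cμ) = 21.95/(3·16.91) = 21.95/50.73 = 0.4327

Final: 0.4327


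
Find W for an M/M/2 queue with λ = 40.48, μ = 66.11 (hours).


a = 0.6123; ρ = 0.3062; P₀ = 0.531210
Lq = P₀·a^c·ρ/(c!(1−ρ)²) = 0.06333
Wq = Lq/λ = 0.06333/40.48 = 0.001564 hr
W = Wq + 1/μ = 0.001564 + 0.01513 = 0.01669 hr

Final: 0.01669 hr


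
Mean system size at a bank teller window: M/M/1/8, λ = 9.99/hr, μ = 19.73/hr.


ρ = 9.99/19.73 = 0.5063
L = ρ[1 − (K+1)ρ^K + Kρ^(K+1)] / [(1−ρ)(1−ρ^(K+1))]
Numerator: 0.5063·(1 − 9·0.004320 + 8·0.002187) = 0.495509
Denominator: (0.4937)·(0.997813) = 0.492585
L = 0.495509/0.492585 = 1.0059

Final: 1.0059


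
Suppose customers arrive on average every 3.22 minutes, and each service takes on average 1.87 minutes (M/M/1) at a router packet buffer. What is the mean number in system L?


λ = 60/3.22 = 18.6335 /hr
μ = 60/1.87 = 32.0856 /hr
ρ = λ/μ = 18.6335/32.0856 = 0.5807
L = ρ/(1−ρ) = 0.5807/0.4193 = 1.3852

Final: 1.3852


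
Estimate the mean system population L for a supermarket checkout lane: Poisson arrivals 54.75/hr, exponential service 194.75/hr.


ρ = λ/μ = 54.75/194.75 = 0.2811
L = ρ/(1−ρ) = 0.2811/(1 − 0.2811) = 0.2811/0.7189 = 0.3911

Final: 0.3911


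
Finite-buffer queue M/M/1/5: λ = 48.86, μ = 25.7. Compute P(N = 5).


ρ = λ/μ = 48.86/25.7 = 1.9012
P_K = (1−ρ)ρ^K/(1−ρ^(K+1)) = (-0.9012·24.837146)/(1 − 47.219571)
= -22.382425/-46.219571 = 0.484263

Final: 0.484263


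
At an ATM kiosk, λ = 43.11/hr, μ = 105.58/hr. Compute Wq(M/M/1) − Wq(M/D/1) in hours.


ρ = 43.11/105.58 = 0.4083
Wq(M/M/1) = ρ/(μ−λ) = 0.4083/62.47 = 0.006536 hr
Wq(M/D/1) = ρ/(2(μ−λ)) = 0.003268 hr
Savings = 0.006536 − 0.003268 = 0.003268 hr

Final: 0.003268 hr


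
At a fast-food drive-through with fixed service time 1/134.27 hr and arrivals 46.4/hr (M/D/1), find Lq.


ρ = 46.4/134.27 = 0.3456
M/D/1: Lq = ρ²/(2(1−ρ)) = 0.1194/(2·0.6544) = 0.09124

Final: 0.09124


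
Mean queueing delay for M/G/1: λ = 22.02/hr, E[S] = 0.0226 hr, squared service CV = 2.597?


ρ = λ·E[S] = 22.02·0.0226 = 0.4977
E[S²] = E[S]²(1+C_s²) = 0.0226²·(1+2.597) = 0.001837
Wq = λ·E[S²]/(2(1−ρ)) = 22.02·0.001837/(2·0.5023) = 0.04027 hr

Final: 0.04027 hr


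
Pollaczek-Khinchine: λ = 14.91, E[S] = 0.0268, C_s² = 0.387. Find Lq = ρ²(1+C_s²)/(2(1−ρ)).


ρ = λ·E[S] = 14.91·0.0268 = 0.3996
Lq = ρ²(1+C_s²)/(2(1−ρ)) = 0.1597·(1+0.387)/(2·0.6004)
= 0.1597·1.3870/1.2008 = 0.18443

Final: 0.18443


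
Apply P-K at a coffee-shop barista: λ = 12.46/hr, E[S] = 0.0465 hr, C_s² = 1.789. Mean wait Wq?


ρ = λ·E[S] = 12.46·0.0465 = 0.5794
E[S²] = E[S]²(1+C_s²) = 0.0465²·(1+1.789) = 0.006031
Wq = λ·E[S²]/(2(1−ρ)) = 12.46·0.006031/(2·0.4206) = 0.08932 hr

Final: 0.08932 hr


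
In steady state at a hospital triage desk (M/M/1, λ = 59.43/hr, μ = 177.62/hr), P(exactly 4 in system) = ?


ρ = 59.43/177.62 = 0.3346
P_n = (1−ρ)·ρ^n = (1 − 0.3346)·0.3346^4 = 0.6654·0.012533 = 0.008340

Final: 0.008340


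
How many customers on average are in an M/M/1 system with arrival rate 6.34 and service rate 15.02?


ρ = λ/μ = 6.34/15.02 = 0.4221
L = ρ/(1−ρ) = 0.4221/(1 − 0.4221) = 0.4221/0.5779 = 0.7304

Final: 0.7304


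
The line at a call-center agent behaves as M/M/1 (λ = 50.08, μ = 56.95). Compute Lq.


ρ = 50.08/56.95 = 0.8794
Lq = ρ²/(1−ρ) = 0.7733/0.1206 = 6.4103

Final: 6.4103


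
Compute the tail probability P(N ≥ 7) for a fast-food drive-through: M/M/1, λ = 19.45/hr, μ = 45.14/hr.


ρ = 19.45/45.14 = 0.4309
P(N ≥ n) = ρ^n = 0.4309^7 = 0.002757

Final: 0.002757


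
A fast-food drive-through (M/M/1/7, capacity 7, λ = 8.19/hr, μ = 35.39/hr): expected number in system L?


ρ = 8.19/35.39 = 0.2314
L = ρ[1 − (K+1)ρ^K + Kρ^(K+1)] / [(1−ρ)(1−ρ^(K+1))]
Numerator: 0.2314·(1 − 8·0.00003555 + 7·0.000008227) = 0.231369
Denominator: (0.7686)·(0.999992) = 0.768572
L = 0.231369/0.768572 = 0.3010

Final: 0.3010


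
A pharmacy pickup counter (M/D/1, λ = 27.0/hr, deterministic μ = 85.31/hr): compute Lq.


ρ = 27.0/85.31 = 0.3165
M/D/1: Lq = ρ²/(2(1−ρ)) = 0.1002/(2·0.6835) = 0.07327

Final: 0.07327


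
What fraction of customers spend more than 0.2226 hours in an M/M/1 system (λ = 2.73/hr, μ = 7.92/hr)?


W ~ Exponential(μ−λ) for M/M/1.
μ − λ = 7.92 − 2.73 = 5.1900
P(W > t) = e^{−(μ−λ)t} = e^{−1.1553} = 0.314965

Final: 0.314965


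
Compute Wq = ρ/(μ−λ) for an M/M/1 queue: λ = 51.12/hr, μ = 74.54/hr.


ρ = 51.12/74.54 = 0.6858
Wq = ρ/(μ−λ) = 0.6858/(74.54 − 51.12) = 0.6858/23.42 = 0.02928 hr

Final: 0.02928 hr


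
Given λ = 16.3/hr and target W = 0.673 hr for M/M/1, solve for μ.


W = 1/(μ−λ) ⇒ μ − λ = 1/W = 1/0.673 = 1.4859
μ = λ + 1/W = 16.3 + 1.4859 = 17.7859 per hr

Final: 17.7859 /hr


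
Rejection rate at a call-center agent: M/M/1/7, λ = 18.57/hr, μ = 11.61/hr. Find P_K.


ρ = λ/μ = 18.57/11.61 = 1.5995
P_K = (1−ρ)ρ^K/(1−ρ^(K+1)) = (-0.5995·26.782912)/(1 − 42.838817)
= -16.055906/-41.838817 = 0.383756

Final: 0.383756


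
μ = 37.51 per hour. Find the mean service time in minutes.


Mean service time = 1/μ = 1/37.51 hour = 0.02666 hour
In minutes: 0.02666 × 60 = 1.5996 min

Final: 1.5996 min


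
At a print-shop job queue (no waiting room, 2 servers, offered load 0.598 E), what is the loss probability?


B(c,a) = (a^c/c!) / Σ_{k=0}^{c} a^k/k!
a^2/2! = 0.178802
Σ terms (k=0..2): 1.00000 + 0.59800 + 0.17880 = 1.776802
B = 0.178802/1.776802 = 0.100631

Final: 0.100631


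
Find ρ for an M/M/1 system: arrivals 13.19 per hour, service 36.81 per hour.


ρ = λ/μ = 13.19/36.81 = 0.3583

Final: 0.3583


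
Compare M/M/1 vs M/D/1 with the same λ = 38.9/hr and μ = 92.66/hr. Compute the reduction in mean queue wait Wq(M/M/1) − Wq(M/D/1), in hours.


ρ = 38.9/92.66 = 0.4198
Wq(M/M/1) = ρ/(μ−λ) = 0.4198/53.76 = 0.007809 hr
Wq(M/D/1) = ρ/(2(μ−λ)) = 0.003905 hr
Savings = 0.007809 − 0.003905 = 0.003905 hr

Final: 0.003905 hr


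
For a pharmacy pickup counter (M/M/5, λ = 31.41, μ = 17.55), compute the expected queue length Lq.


a = λ/μ = 1.7897; ρ = a/5 = 0.3579
P₀ = 0.166315
Lq = P₀·a^c·ρ / (c!·(1−ρ)²) = 0.166315·18.36344·0.3579/(120·0.41223)
= 0.02210

Final: 0.02210


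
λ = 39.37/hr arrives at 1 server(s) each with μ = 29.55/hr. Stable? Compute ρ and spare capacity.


Total capacity cμ = 1·29.55 = 29.55/hr
ρ = λ/(cμ) = 39.37/29.55 = 1.3323
Stable ⇔ ρ < 1: NO
Spare capacity = cμ − λ = 29.55 − 39.37 = -9.82/hr

Final: ρ = 1.3323; unstable; margin = -9.82/hr


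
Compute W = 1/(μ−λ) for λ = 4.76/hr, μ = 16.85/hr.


W = 1/(μ−λ) = 1/(16.85 − 4.76) = 1/12.09 = 0.08271 hr

Final: 0.08271 hr
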